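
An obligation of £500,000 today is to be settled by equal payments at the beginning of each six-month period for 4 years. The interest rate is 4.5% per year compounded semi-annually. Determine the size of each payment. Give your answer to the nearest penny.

£67,474.14

Level annuity due; solve PV = PMT × [(1 − (1+r)^−n)/r] × (1+r) for PMT.
Periodic rate r = 0.045/2 per half-year; n is counted in half-years.
With n = 8: PMT = 500,000 / ([(1 − (1+r)^−n)/r] × (1+r)) = £67,474.14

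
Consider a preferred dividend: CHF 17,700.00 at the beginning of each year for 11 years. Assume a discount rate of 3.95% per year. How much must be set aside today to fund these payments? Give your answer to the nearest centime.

This is an annuity due: 11 payments of CHF 17,700.00 at the beginning of each year.
Periodic rate r = 0.0395 per year.
PV = PMT × [(1 − (1+r)^−n)/r] × (1+r) = 17,700 × [1 − (1+r)^−11] / r × (1+r) = CHF 161,620.86

CHF 161,620.86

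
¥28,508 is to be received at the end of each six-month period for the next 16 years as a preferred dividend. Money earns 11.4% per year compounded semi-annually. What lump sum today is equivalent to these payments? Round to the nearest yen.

¥415,282

This is an ordinary annuity: 32 payments of ¥28,508 at the end of each six-month period.
Periodic rate r = 0.114/2 per half-year; n is counted in half-years.
PV = PMT × [(1 − (1+r)^−n)/r] = 28,508 × [1 − (1+r)^−32] / r = ¥415,282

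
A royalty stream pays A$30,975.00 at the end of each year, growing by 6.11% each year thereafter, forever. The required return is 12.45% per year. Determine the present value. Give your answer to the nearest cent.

Periodic rate r = 0.1245 per year.
Growing perpetuity (Gordon): PV = PMT₁ / (r − g) = 30,975 / (r − 0.0611) = A$488,564.67.

A$488,564.67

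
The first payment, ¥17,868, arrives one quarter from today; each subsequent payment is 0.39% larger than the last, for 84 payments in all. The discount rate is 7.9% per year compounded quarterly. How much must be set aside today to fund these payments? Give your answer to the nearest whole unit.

¥824,925

Periodic rate r = 0.079/4 per quarter; n is counted in quarters.
Growing ordinary annuity: PV = PMT₁ × [1 − ((1+g)/(1+r))^n] / (r − g) = 17,868 × [1 − ((1+0.0039)/(1+r))^84] / (r − 0.0039) = ¥824,925.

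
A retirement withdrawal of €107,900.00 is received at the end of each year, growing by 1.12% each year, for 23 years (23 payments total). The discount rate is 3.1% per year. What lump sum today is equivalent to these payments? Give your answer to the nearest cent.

€1,960,829.26

Periodic rate r = 0.031 per year.
Growing ordinary annuity: PV = PMT₁ × [1 − ((1+g)/(1+r))^n] / (r − g) = 107,900 × [1 − ((1+0.0112)/(1+r))^23] / (r − 0.0112) = €1,960,829.26.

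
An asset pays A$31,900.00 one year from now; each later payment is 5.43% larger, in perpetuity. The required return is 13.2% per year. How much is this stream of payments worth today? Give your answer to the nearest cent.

A$410,553.41

Periodic rate r = 0.132 per year.
Growing perpetuity (Gordon): PV = PMT₁ / (r − g) = 31,900 / (r − 0.0543) = A$410,553.41.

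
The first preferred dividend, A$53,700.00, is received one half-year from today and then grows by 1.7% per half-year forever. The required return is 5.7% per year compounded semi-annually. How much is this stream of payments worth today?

Periodic rate r = 0.057/2 per half-year.
Growing perpetuity (Gordon): PV = PMT₁ / (r − g) = 53,700 / (r − 0.017) = A$4,669,565.22.

A$4,669,565.22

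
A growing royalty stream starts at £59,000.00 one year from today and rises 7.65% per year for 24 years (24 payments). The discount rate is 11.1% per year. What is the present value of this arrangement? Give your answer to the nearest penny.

£908,037.90

Periodic rate r = 0.111 per year.
Growing ordinary annuity: PV = PMT₁ × [1 − ((1+g)/(1+r))^n] / (r − g) = 59,000 × [1 − ((1+0.0765)/(1+r))^24] / (r − 0.0765) = £908,037.90.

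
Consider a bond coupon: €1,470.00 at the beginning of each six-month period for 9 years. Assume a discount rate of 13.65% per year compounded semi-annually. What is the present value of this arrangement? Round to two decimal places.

This is an annuity due: 18 payments of €1,470.00 at the beginning of each six-month period.
Periodic rate r = 0.1365/2 per half-year; n is counted in half-years.
PV = PMT × [(1 − (1+r)^−n)/r] × (1+r) = 1,470 × [1 − (1+r)^−18] / r × (1+r) = €15,997.54

€15,997.54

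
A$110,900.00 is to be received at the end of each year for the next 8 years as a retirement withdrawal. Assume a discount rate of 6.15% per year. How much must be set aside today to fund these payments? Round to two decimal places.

This is an ordinary annuity: 8 payments of A$110,900.00 at the end of each year.
Periodic rate r = 0.0615 per year.
PV = PMT × [(1 − (1+r)^−n)/r] = 110,900 × [1 − (1+r)^−8] / r = A$684,596.33

A$684,596.33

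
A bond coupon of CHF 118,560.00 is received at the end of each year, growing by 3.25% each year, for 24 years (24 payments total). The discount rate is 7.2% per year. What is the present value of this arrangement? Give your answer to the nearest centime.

CHF 1,782,451.65

Periodic rate r = 0.072 per year.
Growing ordinary annuity: PV = PMT₁ × [1 − ((1+g)/(1+r))^n] / (r − g) = 118,560 × [1 − ((1+0.0325)/(1+r))^24] / (r − 0.0325) = CHF 1,782,451.65.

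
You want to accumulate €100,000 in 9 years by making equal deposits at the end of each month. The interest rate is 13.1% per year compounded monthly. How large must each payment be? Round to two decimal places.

Level ordinary annuity; solve FV = PMT × [((1+r)^n − 1)/r] for PMT.
Periodic rate r = 0.131/12 per month; n is counted in months.
With n = 108: PMT = 100,000 / ([((1+r)^n − 1)/r]) = €489.45

€489.45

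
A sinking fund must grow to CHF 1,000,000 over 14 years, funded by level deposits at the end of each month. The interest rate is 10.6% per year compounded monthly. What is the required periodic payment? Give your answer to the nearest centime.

Level ordinary annuity; solve FV = PMT × [((1+r)^n − 1)/r] for PMT.
Periodic rate r = 0.106/12 per month; n is counted in months.
With n = 168: PMT = 1,000,000 / ([((1+r)^n − 1)/r]) = CHF 2,611.94

CHF 2,611.94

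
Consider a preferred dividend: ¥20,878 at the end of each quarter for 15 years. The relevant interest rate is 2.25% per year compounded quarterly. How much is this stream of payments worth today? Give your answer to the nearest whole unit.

¥1,060,687

This is an ordinary annuity: 60 payments of ¥20,878 at the end of each quarter.
Periodic rate r = 0.0225/4 per quarter; n is counted in quarters.
PV = PMT × [(1 − (1+r)^−n)/r] = 20,878 × [1 − (1+r)^−60] / r = ¥1,060,687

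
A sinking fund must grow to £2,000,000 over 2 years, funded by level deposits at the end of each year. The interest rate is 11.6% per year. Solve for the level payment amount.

Level ordinary annuity; solve FV = PMT × [((1+r)^n − 1)/r] for PMT.
Periodic rate r = 0.116 per year.
With n = 2: PMT = 2,000,000 / ([((1+r)^n − 1)/r]) = £945,179.58

£945,179.58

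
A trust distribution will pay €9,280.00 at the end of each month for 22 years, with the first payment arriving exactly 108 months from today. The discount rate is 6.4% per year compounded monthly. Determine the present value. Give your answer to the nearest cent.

Ordinary annuity of 264 payments, first payment at period 108.
Periodic rate r = 0.064/12 per month; n is counted in months.
The ordinary-annuity PV formula values the stream one period before the first payment (period 107); discount that back 107 periods:
PV₀ = 9,280 × [1 − (1+r)^−264] / r × (1+r)^−107 = €743,021.61

€743,021.61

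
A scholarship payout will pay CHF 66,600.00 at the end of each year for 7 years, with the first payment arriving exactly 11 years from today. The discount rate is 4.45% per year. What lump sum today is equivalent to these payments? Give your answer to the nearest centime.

Ordinary annuity of 7 payments, first payment at period 11.
Periodic rate r = 0.0445 per year.
The ordinary-annuity PV formula values the stream one period before the first payment (period 10); discount that back 10 periods:
PV₀ = 66,600 × [1 − (1+r)^−7] / r × (1+r)^−10 = CHF 254,389.53

CHF 254,389.53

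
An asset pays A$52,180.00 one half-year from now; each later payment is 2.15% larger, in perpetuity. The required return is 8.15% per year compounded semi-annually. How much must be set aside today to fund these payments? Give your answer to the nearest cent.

A$2,710,649.35

Periodic rate r = 0.0815/2 per half-year.
Growing perpetuity (Gordon): PV = PMT₁ / (r − g) = 52,180 / (r − 0.0215) = A$2,710,649.35.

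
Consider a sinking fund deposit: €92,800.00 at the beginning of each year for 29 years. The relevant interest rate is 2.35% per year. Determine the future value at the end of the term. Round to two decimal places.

€3,885,385.50

This is an annuity due: 29 deposits of €92,800.00 at the beginning of each year.
Periodic rate r = 0.0235 per year.
FV = PMT × [((1+r)^n − 1)/r] × (1+r) = 92,800 × [(1+r)^29 − 1] / r × (1+r) = €3,885,385.50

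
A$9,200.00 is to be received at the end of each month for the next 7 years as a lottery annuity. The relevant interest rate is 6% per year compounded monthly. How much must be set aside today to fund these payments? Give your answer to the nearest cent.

A$629,767.99

This is an ordinary annuity: 84 payments of A$9,200.00 at the end of each month.
Periodic rate r = 0.06/12 per month; n is counted in months.
PV = PMT × [(1 − (1+r)^−n)/r] = 9,200 × [1 − (1+r)^−84] / r = A$629,767.99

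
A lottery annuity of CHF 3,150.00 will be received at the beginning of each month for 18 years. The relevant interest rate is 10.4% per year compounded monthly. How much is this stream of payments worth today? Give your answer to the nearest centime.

This is an annuity due: 216 payments of CHF 3,150.00 at the beginning of each month.
Periodic rate r = 0.104/12 per month; n is counted in months.
PV = PMT × [(1 − (1+r)^−n)/r] × (1+r) = 3,150 × [1 − (1+r)^−216] / r × (1+r) = CHF 309,764.27

CHF 309,764.27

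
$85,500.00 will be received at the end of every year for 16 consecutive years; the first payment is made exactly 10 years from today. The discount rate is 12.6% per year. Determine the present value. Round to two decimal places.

$198,286.60

Ordinary annuity of 16 payments, first payment at period 10.
Periodic rate r = 0.126 per year.
The ordinary-annuity PV formula values the stream one period before the first payment (period 9); discount that back 9 periods:
PV₀ = 85,500 × [1 − (1+r)^−16] / r × (1+r)^−9 = $198,286.60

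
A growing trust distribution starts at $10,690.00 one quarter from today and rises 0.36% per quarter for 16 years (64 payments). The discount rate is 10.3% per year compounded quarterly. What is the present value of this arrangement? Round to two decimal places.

$363,266.95

Periodic rate r = 0.103/4 per quarter; n is counted in quarters.
Growing ordinary annuity: PV = PMT₁ × [1 − ((1+g)/(1+r))^n] / (r − g) = 10,690 × [1 − ((1+0.0036)/(1+r))^64] / (r − 0.0036) = $363,266.95.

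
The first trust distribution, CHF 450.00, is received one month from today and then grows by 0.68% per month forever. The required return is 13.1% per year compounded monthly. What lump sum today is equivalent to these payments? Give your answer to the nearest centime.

Periodic rate r = 0.131/12 per month.
Growing perpetuity (Gordon): PV = PMT₁ / (r − g) = 450 / (r − 0.0068) = CHF 109,311.74.

CHF 109,311.74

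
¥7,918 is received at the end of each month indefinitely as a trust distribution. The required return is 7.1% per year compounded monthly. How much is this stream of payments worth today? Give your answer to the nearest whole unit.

Periodic rate r = 0.071/12 per month.
Level perpetuity: PV = PMT / r = 7,918 / (0.071/12) = ¥1,338,254.

¥1,338,254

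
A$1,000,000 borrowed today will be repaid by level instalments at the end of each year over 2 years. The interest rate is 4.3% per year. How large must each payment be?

Level ordinary annuity; solve PV = PMT × [(1 − (1+r)^−n)/r] for PMT.
Periodic rate r = 0.043 per year.
With n = 2: PMT = 1,000,000 / ([(1 − (1+r)^−n)/r]) = A$532,476.26

A$532,476.26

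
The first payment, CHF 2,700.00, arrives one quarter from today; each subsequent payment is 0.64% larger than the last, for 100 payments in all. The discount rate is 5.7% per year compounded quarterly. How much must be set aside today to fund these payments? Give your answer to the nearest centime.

Periodic rate r = 0.057/4 per quarter; n is counted in quarters.
Growing ordinary annuity: PV = PMT₁ × [1 − ((1+g)/(1+r))^n] / (r − g) = 2,700 × [1 − ((1+0.0064)/(1+r))^100] / (r − 0.0064) = CHF 185,804.11.

CHF 185,804.11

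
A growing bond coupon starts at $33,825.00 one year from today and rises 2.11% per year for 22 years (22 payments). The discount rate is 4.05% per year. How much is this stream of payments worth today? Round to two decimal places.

$591,132.71

Periodic rate r = 0.0405 per year.
Growing ordinary annuity: PV = PMT₁ × [1 − ((1+g)/(1+r))^n] / (r − g) = 33,825 × [1 − ((1+0.0211)/(1+r))^22] / (r − 0.0211) = $591,132.71.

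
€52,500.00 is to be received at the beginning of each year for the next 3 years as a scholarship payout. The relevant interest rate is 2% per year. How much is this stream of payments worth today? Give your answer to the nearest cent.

This is an annuity due: 3 payments of €52,500.00 at the beginning of each year.
Periodic rate r = 0.02 per year.
PV = PMT × [(1 − (1+r)^−n)/r] × (1+r) = 52,500 × [1 − (1+r)^−3] / r × (1+r) = €154,431.95

€154,431.95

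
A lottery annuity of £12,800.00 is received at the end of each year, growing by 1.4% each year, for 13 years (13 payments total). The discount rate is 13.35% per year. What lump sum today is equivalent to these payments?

£81,944.57

Periodic rate r = 0.1335 per year.
Growing ordinary annuity: PV = PMT₁ × [1 − ((1+g)/(1+r))^n] / (r − g) = 12,800 × [1 − ((1+0.014)/(1+r))^13] / (r − 0.014) = £81,944.57.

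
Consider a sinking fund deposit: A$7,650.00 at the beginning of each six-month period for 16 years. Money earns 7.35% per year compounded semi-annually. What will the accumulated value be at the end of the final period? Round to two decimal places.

A$469,118.87

This is an annuity due: 32 deposits of A$7,650.00 at the beginning of each six-month period.
Periodic rate r = 0.0735/2 per half-year; n is counted in half-years.
FV = PMT × [((1+r)^n − 1)/r] × (1+r) = 7,650 × [(1+r)^32 − 1] / r × (1+r) = A$469,118.87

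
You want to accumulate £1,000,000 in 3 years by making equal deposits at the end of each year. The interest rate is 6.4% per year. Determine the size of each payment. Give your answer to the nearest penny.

Level ordinary annuity; solve FV = PMT × [((1+r)^n − 1)/r] for PMT.
Periodic rate r = 0.064 per year.
With n = 3: PMT = 1,000,000 / ([((1+r)^n − 1)/r]) = £312,881.72

£312,881.72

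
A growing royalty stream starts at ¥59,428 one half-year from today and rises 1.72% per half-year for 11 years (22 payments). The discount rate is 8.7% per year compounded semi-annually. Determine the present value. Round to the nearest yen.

¥970,952

Periodic rate r = 0.087/2 per half-year; n is counted in half-years.
Growing ordinary annuity: PV = PMT₁ × [1 − ((1+g)/(1+r))^n] / (r − g) = 59,428 × [1 − ((1+0.0172)/(1+r))^22] / (r − 0.0172) = ¥970,952.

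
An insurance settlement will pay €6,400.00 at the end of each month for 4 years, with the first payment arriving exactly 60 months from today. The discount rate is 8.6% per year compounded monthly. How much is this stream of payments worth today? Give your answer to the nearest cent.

€170,052.14

Ordinary annuity of 48 payments, first payment at period 60.
Periodic rate r = 0.086/12 per month; n is counted in months.
The ordinary-annuity PV formula values the stream one period before the first payment (period 59); discount that back 59 periods:
PV₀ = 6,400 × [1 − (1+r)^−48] / r × (1+r)^−59 = €170,052.14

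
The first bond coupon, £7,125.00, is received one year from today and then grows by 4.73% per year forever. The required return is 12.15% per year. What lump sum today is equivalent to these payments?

£96,024.26

Periodic rate r = 0.1215 per year.
Growing perpetuity (Gordon): PV = PMT₁ / (r − g) = 7,125 / (r − 0.0473) = £96,024.26.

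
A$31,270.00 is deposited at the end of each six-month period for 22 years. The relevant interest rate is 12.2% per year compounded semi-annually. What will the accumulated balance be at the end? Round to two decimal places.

This is an ordinary annuity: 44 deposits of A$31,270.00 at the end of each six-month period.
Periodic rate r = 0.122/2 per half-year; n is counted in half-years.
FV = PMT × [((1+r)^n − 1)/r] = 31,270 × [(1+r)^44 − 1] / r = A$6,426,026.36

A$6,426,026.36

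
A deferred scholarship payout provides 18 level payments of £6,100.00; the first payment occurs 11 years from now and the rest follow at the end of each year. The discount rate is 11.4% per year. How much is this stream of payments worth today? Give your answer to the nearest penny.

Ordinary annuity of 18 payments, first payment at period 11.
Periodic rate r = 0.114 per year.
The ordinary-annuity PV formula values the stream one period before the first payment (period 10); discount that back 10 periods:
PV₀ = 6,100 × [1 − (1+r)^−18] / r × (1+r)^−10 = £15,575.14

£15,575.14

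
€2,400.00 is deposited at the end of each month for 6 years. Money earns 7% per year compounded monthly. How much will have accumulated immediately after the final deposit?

€213,986.26

This is an ordinary annuity: 72 deposits of €2,400.00 at the end of each month.
Periodic rate r = 0.07/12 per month; n is counted in months.
FV = PMT × [((1+r)^n − 1)/r] = 2,400 × [(1+r)^72 − 1] / r = €213,986.26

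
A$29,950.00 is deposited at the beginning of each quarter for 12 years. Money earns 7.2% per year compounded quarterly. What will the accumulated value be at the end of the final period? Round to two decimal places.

This is an annuity due: 48 deposits of A$29,950.00 at the beginning of each quarter.
Periodic rate r = 0.072/4 per quarter; n is counted in quarters.
FV = PMT × [((1+r)^n − 1)/r] × (1+r) = 29,950 × [(1+r)^48 − 1] / r × (1+r) = A$2,294,255.64

A$2,294,255.64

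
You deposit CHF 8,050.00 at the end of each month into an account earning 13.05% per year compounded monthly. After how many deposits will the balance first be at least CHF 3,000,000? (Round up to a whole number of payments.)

Periodic rate r = 0.1305/12 per month; n is counted in months.
Ordinary annuity FV: 3,000,000 = 8,050 × [((1+r)^n − 1)/r].
(1+r)^n = 1 + 3,000,000 × r / 8,050, so n = ln(1 + 3,000,000·r/8,050) / ln(1+r) = 149.77.
Round up to a whole number of payments: n = 150.

150 payments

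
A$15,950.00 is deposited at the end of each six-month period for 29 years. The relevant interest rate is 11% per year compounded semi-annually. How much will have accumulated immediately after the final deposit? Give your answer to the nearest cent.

This is an ordinary annuity: 58 deposits of A$15,950.00 at the end of each six-month period.
Periodic rate r = 0.11/2 per half-year; n is counted in half-years.
FV = PMT × [((1+r)^n − 1)/r] = 15,950 × [(1+r)^58 − 1] / r = A$6,182,032.01

A$6,182,032.01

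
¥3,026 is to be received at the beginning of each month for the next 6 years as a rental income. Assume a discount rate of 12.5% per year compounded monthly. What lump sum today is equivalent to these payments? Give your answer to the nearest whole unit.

¥154,333

This is an annuity due: 72 payments of ¥3,026 at the beginning of each month.
Periodic rate r = 0.125/12 per month; n is counted in months.
PV = PMT × [(1 − (1+r)^−n)/r] × (1+r) = 3,026 × [1 − (1+r)^−72] / r × (1+r) = ¥154,333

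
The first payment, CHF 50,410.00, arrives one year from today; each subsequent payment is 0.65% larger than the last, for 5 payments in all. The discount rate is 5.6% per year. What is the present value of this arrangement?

Periodic rate r = 0.056 per year.
Growing ordinary annuity: PV = PMT₁ × [1 − ((1+g)/(1+r))^n] / (r − g) = 50,410 × [1 − ((1+0.0065)/(1+r))^5] / (r − 0.0065) = CHF 217,331.66.

CHF 217,331.66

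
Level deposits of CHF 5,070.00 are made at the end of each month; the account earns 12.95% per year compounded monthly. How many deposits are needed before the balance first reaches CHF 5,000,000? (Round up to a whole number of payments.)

229 payments

Periodic rate r = 0.1295/12 per month; n is counted in months.
Ordinary annuity FV: 5,000,000 = 5,070 × [((1+r)^n − 1)/r].
(1+r)^n = 1 + 5,000,000 × r / 5,070, so n = ln(1 + 5,000,000·r/5,070) / ln(1+r) = 228.69.
Round up to a whole number of payments: n = 229.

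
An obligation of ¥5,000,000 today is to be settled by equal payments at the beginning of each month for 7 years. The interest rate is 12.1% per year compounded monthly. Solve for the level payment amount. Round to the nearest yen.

Level annuity due; solve PV = PMT × [(1 − (1+r)^−n)/r] × (1+r) for PMT.
Periodic rate r = 0.121/12 per month; n is counted in months.
With n = 84: PMT = 5,000,000 / ([(1 − (1+r)^−n)/r] × (1+r)) = ¥87,647

¥87,647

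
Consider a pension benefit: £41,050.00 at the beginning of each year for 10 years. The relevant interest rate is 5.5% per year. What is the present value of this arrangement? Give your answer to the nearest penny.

This is an annuity due: 10 payments of £41,050.00 at the beginning of each year.
Periodic rate r = 0.055 per year.
PV = PMT × [(1 − (1+r)^−n)/r] × (1+r) = 41,050 × [1 − (1+r)^−10] / r × (1+r) = £326,437.61

£326,437.61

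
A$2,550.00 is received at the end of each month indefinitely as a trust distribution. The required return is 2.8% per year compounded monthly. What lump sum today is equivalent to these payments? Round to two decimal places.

A$1,092,857.14

Periodic rate r = 0.028/12 per month.
Level perpetuity: PV = PMT / r = 2,550 / (0.028/12) = A$1,092,857.14.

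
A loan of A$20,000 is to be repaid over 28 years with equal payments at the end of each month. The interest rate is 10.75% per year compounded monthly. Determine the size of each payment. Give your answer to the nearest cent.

Level ordinary annuity; solve PV = PMT × [(1 − (1+r)^−n)/r] for PMT.
Periodic rate r = 0.1075/12 per month; n is counted in months.
With n = 336: PMT = 20,000 / ([(1 − (1+r)^−n)/r]) = A$188.59

A$188.59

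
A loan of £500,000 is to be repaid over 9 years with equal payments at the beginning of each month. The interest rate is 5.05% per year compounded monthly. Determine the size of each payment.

Level annuity due; solve PV = PMT × [(1 − (1+r)^−n)/r] × (1+r) for PMT.
Periodic rate r = 0.0505/12 per month; n is counted in months.
With n = 108: PMT = 500,000 / ([(1 − (1+r)^−n)/r] × (1+r)) = £5,746.52

£5,746.52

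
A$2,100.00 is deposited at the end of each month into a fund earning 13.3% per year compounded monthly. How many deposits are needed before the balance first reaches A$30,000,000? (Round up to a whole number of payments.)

Periodic rate r = 0.133/12 per month; n is counted in months.
Ordinary annuity FV: 30,000,000 = 2,100 × [((1+r)^n − 1)/r].
(1+r)^n = 1 + 30,000,000 × r / 2,100, so n = ln(1 + 30,000,000·r/2,100) / ln(1+r) = 460.06.
Round up to a whole number of payments: n = 461.

461 payments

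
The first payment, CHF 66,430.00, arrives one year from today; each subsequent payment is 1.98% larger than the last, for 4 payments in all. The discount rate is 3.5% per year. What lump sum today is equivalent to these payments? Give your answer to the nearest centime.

CHF 251,133.87

Periodic rate r = 0.035 per year.
Growing ordinary annuity: PV = PMT₁ × [1 − ((1+g)/(1+r))^n] / (r − g) = 66,430 × [1 − ((1+0.0198)/(1+r))^4] / (r − 0.0198) = CHF 251,133.87.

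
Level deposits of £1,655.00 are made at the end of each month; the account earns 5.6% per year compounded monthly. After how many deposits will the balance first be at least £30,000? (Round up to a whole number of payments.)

Periodic rate r = 0.056/12 per month; n is counted in months.
Ordinary annuity FV: 30,000 = 1,655 × [((1+r)^n − 1)/r].
(1+r)^n = 1 + 30,000 × r / 1,655, so n = ln(1 + 30,000·r/1,655) / ln(1+r) = 17.44.
Round up to a whole number of payments: n = 18.

18 payments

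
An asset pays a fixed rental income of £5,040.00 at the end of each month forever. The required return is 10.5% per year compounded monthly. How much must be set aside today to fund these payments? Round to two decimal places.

£576,000.00

Periodic rate r = 0.105/12 per month.
Level perpetuity: PV = PMT / r = 5,040 / (0.105/12) = £576,000.00.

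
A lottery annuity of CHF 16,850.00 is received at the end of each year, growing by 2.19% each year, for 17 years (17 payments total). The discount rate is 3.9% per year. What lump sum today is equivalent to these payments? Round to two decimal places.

CHF 242,220.21

Periodic rate r = 0.039 per year.
Growing ordinary annuity: PV = PMT₁ × [1 − ((1+g)/(1+r))^n] / (r − g) = 16,850 × [1 − ((1+0.0219)/(1+r))^17] / (r − 0.0219) = CHF 242,220.21.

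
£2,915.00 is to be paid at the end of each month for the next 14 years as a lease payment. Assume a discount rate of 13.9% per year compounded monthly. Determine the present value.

This is an ordinary annuity: 168 payments of £2,915.00 at the end of each month.
Periodic rate r = 0.139/12 per month; n is counted in months.
PV = PMT × [(1 − (1+r)^−n)/r] = 2,915 × [1 − (1+r)^−168] / r = £215,302.93

£215,302.93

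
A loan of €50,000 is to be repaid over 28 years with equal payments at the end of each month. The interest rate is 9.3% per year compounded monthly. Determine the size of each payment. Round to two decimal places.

Level ordinary annuity; solve PV = PMT × [(1 − (1+r)^−n)/r] for PMT.
Periodic rate r = 0.093/12 per month; n is counted in months.
With n = 336: PMT = 50,000 / ([(1 − (1+r)^−n)/r]) = €418.79

€418.79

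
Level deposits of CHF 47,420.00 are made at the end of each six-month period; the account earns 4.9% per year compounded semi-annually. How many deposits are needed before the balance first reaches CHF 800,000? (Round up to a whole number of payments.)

Periodic rate r = 0.049/2 per half-year; n is counted in half-years.
Ordinary annuity FV: 800,000 = 47,420 × [((1+r)^n − 1)/r].
(1+r)^n = 1 + 800,000 × r / 47,420, so n = ln(1 + 800,000·r/47,420) / ln(1+r) = 14.29.
Round up to a whole number of payments: n = 15.

15 payments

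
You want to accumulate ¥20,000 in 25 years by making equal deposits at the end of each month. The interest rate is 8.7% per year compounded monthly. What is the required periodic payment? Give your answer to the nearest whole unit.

Level ordinary annuity; solve FV = PMT × [((1+r)^n − 1)/r] for PMT.
Periodic rate r = 0.087/12 per month; n is counted in months.
With n = 300: PMT = 20,000 / ([((1+r)^n − 1)/r]) = ¥19

¥19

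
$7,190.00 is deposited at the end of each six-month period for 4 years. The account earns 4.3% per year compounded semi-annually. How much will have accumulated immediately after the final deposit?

This is an ordinary annuity: 8 deposits of $7,190.00 at the end of each six-month period.
Periodic rate r = 0.043/2 per half-year; n is counted in half-years.
FV = PMT × [((1+r)^n − 1)/r] = 7,190 × [(1+r)^8 − 1] / r = $62,039.59

$62,039.59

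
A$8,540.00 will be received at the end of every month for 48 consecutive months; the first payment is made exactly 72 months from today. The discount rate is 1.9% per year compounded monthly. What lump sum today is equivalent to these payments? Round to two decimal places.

Ordinary annuity of 48 payments, first payment at period 72.
Periodic rate r = 0.019/12 per month; n is counted in months.
The ordinary-annuity PV formula values the stream one period before the first payment (period 71); discount that back 71 periods:
PV₀ = 8,540 × [1 − (1+r)^−48] / r × (1+r)^−71 = A$352,522.14

A$352,522.14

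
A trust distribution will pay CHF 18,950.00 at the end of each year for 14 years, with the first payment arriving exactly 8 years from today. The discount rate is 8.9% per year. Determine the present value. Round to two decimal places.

CHF 81,692.88

Ordinary annuity of 14 payments, first payment at period 8.
Periodic rate r = 0.089 per year.
The ordinary-annuity PV formula values the stream one period before the first payment (period 7); discount that back 7 periods:
PV₀ = 18,950 × [1 − (1+r)^−14] / r × (1+r)^−7 = CHF 81,692.88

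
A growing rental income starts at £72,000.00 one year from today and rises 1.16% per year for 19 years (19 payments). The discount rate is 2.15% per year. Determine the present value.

Periodic rate r = 0.0215 per year.
Growing ordinary annuity: PV = PMT₁ × [1 − ((1+g)/(1+r))^n] / (r − g) = 72,000 × [1 − ((1+0.0116)/(1+r))^19] / (r − 0.0116) = £1,228,568.75.

£1,228,568.75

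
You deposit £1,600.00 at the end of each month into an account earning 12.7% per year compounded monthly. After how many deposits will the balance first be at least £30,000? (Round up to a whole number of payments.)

18 payments

Periodic rate r = 0.127/12 per month; n is counted in months.
Ordinary annuity FV: 30,000 = 1,600 × [((1+r)^n − 1)/r].
(1+r)^n = 1 + 30,000 × r / 1,600, so n = ln(1 + 30,000·r/1,600) / ln(1+r) = 17.19.
Round up to a whole number of payments: n = 18.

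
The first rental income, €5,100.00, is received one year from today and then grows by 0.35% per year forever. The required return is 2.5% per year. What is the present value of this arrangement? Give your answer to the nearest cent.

€237,209.30

Periodic rate r = 0.025 per year.
Growing perpetuity (Gordon): PV = PMT₁ / (r − g) = 5,100 / (r − 0.0035) = €237,209.30.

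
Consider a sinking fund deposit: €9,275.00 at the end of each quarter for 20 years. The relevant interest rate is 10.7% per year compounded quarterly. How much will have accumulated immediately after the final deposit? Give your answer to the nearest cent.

This is an ordinary annuity: 80 deposits of €9,275.00 at the end of each quarter.
Periodic rate r = 0.107/4 per quarter; n is counted in quarters.
FV = PMT × [((1+r)^n − 1)/r] = 9,275 × [(1+r)^80 − 1] / r = €2,518,550.93

€2,518,550.93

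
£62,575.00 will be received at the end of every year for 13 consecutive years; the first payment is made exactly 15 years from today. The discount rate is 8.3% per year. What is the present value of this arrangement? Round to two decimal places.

Ordinary annuity of 13 payments, first payment at period 15.
Periodic rate r = 0.083 per year.
The ordinary-annuity PV formula values the stream one period before the first payment (period 14); discount that back 14 periods:
PV₀ = 62,575 × [1 − (1+r)^−13] / r × (1+r)^−14 = £159,332.05

£159,332.05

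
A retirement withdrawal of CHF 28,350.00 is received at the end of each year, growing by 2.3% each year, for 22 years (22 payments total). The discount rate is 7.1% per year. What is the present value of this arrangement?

CHF 375,243.99

Periodic rate r = 0.071 per year.
Growing ordinary annuity: PV = PMT₁ × [1 − ((1+g)/(1+r))^n] / (r − g) = 28,350 × [1 − ((1+0.023)/(1+r))^22] / (r − 0.023) = CHF 375,243.99.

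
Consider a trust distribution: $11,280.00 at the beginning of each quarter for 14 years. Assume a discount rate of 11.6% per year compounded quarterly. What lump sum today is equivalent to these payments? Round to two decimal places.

$319,509.84

This is an annuity due: 56 payments of $11,280.00 at the beginning of each quarter.
Periodic rate r = 0.116/4 per quarter; n is counted in quarters.
PV = PMT × [(1 − (1+r)^−n)/r] × (1+r) = 11,280 × [1 − (1+r)^−56] / r × (1+r) = $319,509.84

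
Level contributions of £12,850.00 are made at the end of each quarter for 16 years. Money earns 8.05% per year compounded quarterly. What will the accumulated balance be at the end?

£1,647,006.62

This is an ordinary annuity: 64 deposits of £12,850.00 at the end of each quarter.
Periodic rate r = 0.0805/4 per quarter; n is counted in quarters.
FV = PMT × [((1+r)^n − 1)/r] = 12,850 × [(1+r)^64 − 1] / r = £1,647,006.62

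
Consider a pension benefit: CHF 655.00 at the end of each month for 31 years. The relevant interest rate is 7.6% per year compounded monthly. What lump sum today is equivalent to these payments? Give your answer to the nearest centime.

This is an ordinary annuity: 372 payments of CHF 655.00 at the end of each month.
Periodic rate r = 0.076/12 per month; n is counted in months.
PV = PMT × [(1 − (1+r)^−n)/r] = 655 × [1 − (1+r)^−372] / r = CHF 93,543.77

CHF 93,543.77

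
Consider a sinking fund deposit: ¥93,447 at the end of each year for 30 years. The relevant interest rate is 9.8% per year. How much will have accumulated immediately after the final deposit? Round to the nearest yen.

This is an ordinary annuity: 30 deposits of ¥93,447 at the end of each year.
Periodic rate r = 0.098 per year.
FV = PMT × [((1+r)^n − 1)/r] = 93,447 × [(1+r)^30 − 1] / r = ¥14,801,136

¥14,801,136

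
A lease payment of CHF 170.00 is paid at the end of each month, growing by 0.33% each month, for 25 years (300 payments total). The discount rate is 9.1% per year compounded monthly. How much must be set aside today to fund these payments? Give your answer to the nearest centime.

CHF 28,632.20

Periodic rate r = 0.091/12 per month; n is counted in months.
Growing ordinary annuity: PV = PMT₁ × [1 − ((1+g)/(1+r))^n] / (r − g) = 170 × [1 − ((1+0.0033)/(1+r))^300] / (r − 0.0033) = CHF 28,632.20.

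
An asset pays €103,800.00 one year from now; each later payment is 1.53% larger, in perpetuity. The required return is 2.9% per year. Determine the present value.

€7,576,642.34

Periodic rate r = 0.029 per year.
Growing perpetuity (Gordon): PV = PMT₁ / (r − g) = 103,800 / (r − 0.0153) = €7,576,642.34.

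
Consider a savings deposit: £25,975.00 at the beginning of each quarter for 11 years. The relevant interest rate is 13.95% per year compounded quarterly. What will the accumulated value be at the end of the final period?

This is an annuity due: 44 deposits of £25,975.00 at the beginning of each quarter.
Periodic rate r = 0.1395/4 per quarter; n is counted in quarters.
FV = PMT × [((1+r)^n − 1)/r] × (1+r) = 25,975 × [(1+r)^44 − 1] / r × (1+r) = £2,712,568.35

£2,712,568.35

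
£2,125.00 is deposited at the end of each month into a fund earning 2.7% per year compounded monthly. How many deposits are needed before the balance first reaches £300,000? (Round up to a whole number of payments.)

Periodic rate r = 0.027/12 per month; n is counted in months.
Ordinary annuity FV: 300,000 = 2,125 × [((1+r)^n − 1)/r].
(1+r)^n = 1 + 300,000 × r / 2,125, so n = ln(1 + 300,000·r/2,125) / ln(1+r) = 122.74.
Round up to a whole number of payments: n = 123.

123 payments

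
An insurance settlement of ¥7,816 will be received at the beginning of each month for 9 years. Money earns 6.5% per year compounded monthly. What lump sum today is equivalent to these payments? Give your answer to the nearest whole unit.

¥641,261

This is an annuity due: 108 payments of ¥7,816 at the beginning of each month.
Periodic rate r = 0.065/12 per month; n is counted in months.
PV = PMT × [(1 − (1+r)^−n)/r] × (1+r) = 7,816 × [1 − (1+r)^−108] / r × (1+r) = ¥641,261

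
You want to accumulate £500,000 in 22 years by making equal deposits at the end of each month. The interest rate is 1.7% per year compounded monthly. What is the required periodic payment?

Level ordinary annuity; solve FV = PMT × [((1+r)^n − 1)/r] for PMT.
Periodic rate r = 0.017/12 per month; n is counted in months.
With n = 264: PMT = 500,000 / ([((1+r)^n − 1)/r]) = £1,563.12

£1,563.12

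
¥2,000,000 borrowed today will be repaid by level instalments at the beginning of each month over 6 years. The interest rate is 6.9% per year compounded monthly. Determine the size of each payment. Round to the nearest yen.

¥33,808

Level annuity due; solve PV = PMT × [(1 − (1+r)^−n)/r] × (1+r) for PMT.
Periodic rate r = 0.069/12 per month; n is counted in months.
With n = 72: PMT = 2,000,000 / ([(1 − (1+r)^−n)/r] × (1+r)) = ¥33,808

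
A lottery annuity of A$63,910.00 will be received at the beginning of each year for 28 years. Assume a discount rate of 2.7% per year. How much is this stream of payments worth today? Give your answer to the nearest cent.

This is an annuity due: 28 payments of A$63,910.00 at the beginning of each year.
Periodic rate r = 0.027 per year.
PV = PMT × [(1 − (1+r)^−n)/r] × (1+r) = 63,910 × [1 − (1+r)^−28] / r × (1+r) = A$1,278,016.68

A$1,278,016.68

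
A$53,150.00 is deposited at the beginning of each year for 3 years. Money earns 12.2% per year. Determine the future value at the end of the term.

A$201,616.65

This is an annuity due: 3 deposits of A$53,150.00 at the beginning of each year.
Periodic rate r = 0.122 per year.
FV = PMT × [((1+r)^n − 1)/r] × (1+r) = 53,150 × [(1+r)^3 − 1] / r × (1+r) = A$201,616.65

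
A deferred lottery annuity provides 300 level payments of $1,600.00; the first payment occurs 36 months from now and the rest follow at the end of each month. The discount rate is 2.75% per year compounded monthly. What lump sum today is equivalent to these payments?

Ordinary annuity of 300 payments, first payment at period 36.
Periodic rate r = 0.0275/12 per month; n is counted in months.
The ordinary-annuity PV formula values the stream one period before the first payment (period 35); discount that back 35 periods:
PV₀ = 1,600 × [1 − (1+r)^−300] / r × (1+r)^−35 = $320,134.24

$320,134.24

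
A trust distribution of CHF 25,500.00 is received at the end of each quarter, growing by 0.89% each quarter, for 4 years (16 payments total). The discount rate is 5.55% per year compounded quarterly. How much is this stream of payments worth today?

CHF 387,940.57

Periodic rate r = 0.0555/4 per quarter; n is counted in quarters.
Growing ordinary annuity: PV = PMT₁ × [1 − ((1+g)/(1+r))^n] / (r − g) = 25,500 × [1 − ((1+0.0089)/(1+r))^16] / (r − 0.0089) = CHF 387,940.57.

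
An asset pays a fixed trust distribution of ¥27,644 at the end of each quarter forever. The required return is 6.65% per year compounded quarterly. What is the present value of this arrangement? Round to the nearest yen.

¥1,662,797

Periodic rate r = 0.0665/4 per quarter.
Level perpetuity: PV = PMT / r = 27,644 / (0.0665/4) = ¥1,662,797.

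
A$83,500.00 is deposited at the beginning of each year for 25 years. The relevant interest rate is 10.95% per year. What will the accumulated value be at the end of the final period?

This is an annuity due: 25 deposits of A$83,500.00 at the beginning of each year.
Periodic rate r = 0.1095 per year.
FV = PMT × [((1+r)^n − 1)/r] × (1+r) = 83,500 × [(1+r)^25 − 1] / r × (1+r) = A$10,519,280.17

A$10,519,280.17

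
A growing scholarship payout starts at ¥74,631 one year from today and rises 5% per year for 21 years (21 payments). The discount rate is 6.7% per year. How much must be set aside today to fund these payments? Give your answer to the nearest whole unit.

Periodic rate r = 0.067 per year.
Growing ordinary annuity: PV = PMT₁ × [1 − ((1+g)/(1+r))^n] / (r − g) = 74,631 × [1 − ((1+0.05)/(1+r))^21] / (r − 0.05) = ¥1,256,825.

¥1,256,825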